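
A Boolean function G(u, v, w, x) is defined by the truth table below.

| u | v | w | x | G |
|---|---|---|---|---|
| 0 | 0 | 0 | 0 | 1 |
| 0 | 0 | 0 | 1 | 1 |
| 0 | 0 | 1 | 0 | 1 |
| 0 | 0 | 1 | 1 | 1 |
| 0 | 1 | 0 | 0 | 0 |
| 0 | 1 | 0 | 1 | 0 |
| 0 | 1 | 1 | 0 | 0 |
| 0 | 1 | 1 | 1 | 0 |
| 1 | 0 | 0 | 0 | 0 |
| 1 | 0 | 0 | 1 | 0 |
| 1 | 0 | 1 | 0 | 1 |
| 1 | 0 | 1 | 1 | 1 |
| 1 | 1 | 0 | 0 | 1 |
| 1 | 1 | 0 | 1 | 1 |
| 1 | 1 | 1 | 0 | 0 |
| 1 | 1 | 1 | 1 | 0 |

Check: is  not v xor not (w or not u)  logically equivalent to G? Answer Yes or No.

Yes

Test each input against both G and the formula:
  u=0, v=0, w=0, x=0: formula gives 1, G = 1 ✓
  u=0, v=0, w=0, x=1: formula gives 1, G = 1 ✓
  u=0, v=0, w=1, x=0: formula gives 1, G = 1 ✓
  u=0, v=0, w=1, x=1: formula gives 1, G = 1 ✓
  …and likewise for the remaining 12 rows.
No disagreement on any input; they are logically equivalent.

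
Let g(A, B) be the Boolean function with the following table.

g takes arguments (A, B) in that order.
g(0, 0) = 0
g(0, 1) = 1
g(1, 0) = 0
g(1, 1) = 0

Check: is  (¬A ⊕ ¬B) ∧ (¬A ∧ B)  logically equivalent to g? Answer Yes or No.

Yes

Evaluate (¬A ⊕ ¬B) ∧ (¬A ∧ B) on each row and compare to g:
  A=0, B=0: formula gives 0, g = 0 ✓
  A=0, B=1: formula gives 1, g = 1 ✓
  A=1, B=0: formula gives 0, g = 0 ✓
  A=1, B=1: formula gives 0, g = 0 ✓
All 4 rows match — the expression computes g exactly.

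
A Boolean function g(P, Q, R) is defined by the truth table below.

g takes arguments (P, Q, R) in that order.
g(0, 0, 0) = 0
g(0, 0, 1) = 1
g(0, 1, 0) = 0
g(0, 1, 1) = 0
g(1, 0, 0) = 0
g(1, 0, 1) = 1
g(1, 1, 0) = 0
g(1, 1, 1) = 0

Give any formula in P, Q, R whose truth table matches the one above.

Collect the rows where g=1 — (0,0,1), (1,0,1) — and write one minterm per row: ¬P·¬Q·R, P·¬Q·R. Their union (logical OR) reproduces the table exactly.

g(P, Q, R) = ((¬P ∧ ¬Q) ∧ R) ∨ ((P ∧ ¬Q) ∧ R)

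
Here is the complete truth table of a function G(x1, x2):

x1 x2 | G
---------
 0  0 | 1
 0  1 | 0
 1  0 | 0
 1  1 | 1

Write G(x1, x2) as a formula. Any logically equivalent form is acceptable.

G(x1, x2) = ~(x1 ^ x2)

The output is 1 exactly when an even number of inputs are 1 — the complement of 2-way XOR.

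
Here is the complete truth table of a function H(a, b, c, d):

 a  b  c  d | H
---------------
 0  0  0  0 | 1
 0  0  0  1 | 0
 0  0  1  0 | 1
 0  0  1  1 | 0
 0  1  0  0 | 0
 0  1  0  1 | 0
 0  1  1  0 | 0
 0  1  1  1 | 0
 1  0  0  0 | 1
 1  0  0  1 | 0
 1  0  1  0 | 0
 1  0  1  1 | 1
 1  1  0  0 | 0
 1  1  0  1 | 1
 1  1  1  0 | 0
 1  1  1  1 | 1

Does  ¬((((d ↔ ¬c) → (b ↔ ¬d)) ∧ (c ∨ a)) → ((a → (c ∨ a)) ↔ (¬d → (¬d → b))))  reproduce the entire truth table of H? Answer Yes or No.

No

Test each input against both H and the formula:
  a=0, b=0, c=0, d=0: formula gives 0, but H = 1 ✗
A single disagreement suffices: at (0,0,0,0) they differ, so the formula does not compute H.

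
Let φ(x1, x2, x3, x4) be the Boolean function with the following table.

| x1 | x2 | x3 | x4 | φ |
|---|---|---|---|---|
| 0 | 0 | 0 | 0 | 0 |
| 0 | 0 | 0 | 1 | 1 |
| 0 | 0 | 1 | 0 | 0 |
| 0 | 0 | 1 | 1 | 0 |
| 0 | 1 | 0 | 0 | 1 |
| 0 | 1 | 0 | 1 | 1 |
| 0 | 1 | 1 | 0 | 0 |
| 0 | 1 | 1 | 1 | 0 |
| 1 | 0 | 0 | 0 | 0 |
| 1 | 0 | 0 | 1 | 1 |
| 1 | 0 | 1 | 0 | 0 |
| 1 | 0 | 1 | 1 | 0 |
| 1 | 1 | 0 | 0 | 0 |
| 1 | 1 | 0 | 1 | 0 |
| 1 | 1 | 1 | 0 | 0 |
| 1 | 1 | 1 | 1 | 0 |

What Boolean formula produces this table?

φ(x1, x2, x3, x4) = (((((x1' · x2') · x3') · x4) + (((x1' · x2) · x3') · x4')) + (((x1' · x2) · x3') · x4)) + (((x1 · x2') · x3') · x4)

φ=1 on 4 inputs: (0,0,0,1), (0,1,0,0), (0,1,0,1), (1,0,0,1). Reading each as a conjunction of literals (¬x1·¬x2·¬x3·x4, ¬x1·x2·¬x3·¬x4, ¬x1·x2·¬x3·x4, x1·¬x2·¬x3·x4) and taking the OR gives the canonical DNF.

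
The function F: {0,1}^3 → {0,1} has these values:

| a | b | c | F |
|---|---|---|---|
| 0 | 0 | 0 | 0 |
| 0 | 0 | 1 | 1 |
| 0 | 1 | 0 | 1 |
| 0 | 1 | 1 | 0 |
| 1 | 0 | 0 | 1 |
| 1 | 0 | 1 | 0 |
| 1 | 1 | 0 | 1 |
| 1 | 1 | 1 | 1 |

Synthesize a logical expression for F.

F(a, b, c) = ((((a' · b') · c') + ((a' · b) · c)) + ((a · b') · c))'

F is 0 on only 3 rows — (0,0,0), (0,1,1), (1,0,1). Writing each as a minterm (¬a·¬b·¬c, ¬a·b·c, a·¬b·c) and OR-ing them characterizes exactly where F=0, so F is the negation of that disjunction.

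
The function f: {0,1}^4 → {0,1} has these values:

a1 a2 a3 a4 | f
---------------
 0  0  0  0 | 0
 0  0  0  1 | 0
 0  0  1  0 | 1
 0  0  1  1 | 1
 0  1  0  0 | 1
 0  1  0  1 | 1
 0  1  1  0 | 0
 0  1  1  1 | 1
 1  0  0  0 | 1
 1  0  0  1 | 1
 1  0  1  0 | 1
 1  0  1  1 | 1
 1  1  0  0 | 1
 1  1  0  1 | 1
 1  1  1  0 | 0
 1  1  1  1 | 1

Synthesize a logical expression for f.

f(a1, a2, a3, a4) = ((((((a1' · a2') · a3') · a4') + (((a1' · a2') · a3') · a4)) + (((a1' · a2) · a3) · a4')) + (((a1 · a2) · a3) · a4'))'

f is 0 on only 4 rows — (0,0,0,0), (0,0,0,1), (0,1,1,0), (1,1,1,0). Writing each as a minterm (¬a1·¬a2·¬a3·¬a4, ¬a1·¬a2·¬a3·a4, ¬a1·a2·a3·¬a4, a1·a2·a3·¬a4) and OR-ing them characterizes exactly where f=0, so f is the negation of that disjunction.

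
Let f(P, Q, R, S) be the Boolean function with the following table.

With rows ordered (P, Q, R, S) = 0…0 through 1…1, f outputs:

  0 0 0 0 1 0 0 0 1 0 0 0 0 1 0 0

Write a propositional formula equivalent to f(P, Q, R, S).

The 1-rows are (0,1,0,0), (1,0,0,0), (1,1,0,1). Each contributes one minterm — ¬P·Q·¬R·¬S; P·¬Q·¬R·¬S; P·Q·¬R·S — and their disjunction is a sum-of-products form of f.

f(P, Q, R, S) = ((((¬P ∧ Q) ∧ ¬R) ∧ ¬S) ∨ (((P ∧ ¬Q) ∧ ¬R) ∧ ¬S)) ∨ (((P ∧ Q) ∧ ¬R) ∧ S)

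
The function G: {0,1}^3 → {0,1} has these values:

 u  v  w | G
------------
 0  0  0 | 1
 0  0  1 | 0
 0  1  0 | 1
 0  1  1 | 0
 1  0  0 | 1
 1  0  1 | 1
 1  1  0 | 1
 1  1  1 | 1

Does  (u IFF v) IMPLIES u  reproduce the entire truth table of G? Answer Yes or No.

No

Test each input against both G and the formula:
  u=0, v=0, w=0: formula gives 0, but G = 1 ✗
Row (0,0,0) is a counterexample, so the formula is not equivalent to G.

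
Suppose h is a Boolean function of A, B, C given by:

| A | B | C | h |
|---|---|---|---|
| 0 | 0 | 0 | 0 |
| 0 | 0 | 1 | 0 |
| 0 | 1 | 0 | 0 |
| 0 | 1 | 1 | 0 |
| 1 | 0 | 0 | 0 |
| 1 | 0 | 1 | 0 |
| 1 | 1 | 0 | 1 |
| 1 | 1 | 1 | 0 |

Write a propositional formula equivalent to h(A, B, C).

h(A, B, C) = (A ∧ B) ∧ ¬C

h is 1 on exactly one input, (1,1,0), whose minterm is A·B·¬C. So h is just that conjunction.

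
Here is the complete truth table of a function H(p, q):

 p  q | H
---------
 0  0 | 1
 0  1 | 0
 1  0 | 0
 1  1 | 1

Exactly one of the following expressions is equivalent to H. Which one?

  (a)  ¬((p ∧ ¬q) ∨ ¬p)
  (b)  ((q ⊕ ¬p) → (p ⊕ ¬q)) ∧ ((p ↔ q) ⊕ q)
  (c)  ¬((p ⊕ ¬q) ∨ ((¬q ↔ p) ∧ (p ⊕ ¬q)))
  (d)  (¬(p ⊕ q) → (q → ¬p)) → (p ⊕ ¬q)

(a) fails at (0,0): the formula yields 0, H is 1.
(b) fails at (0,1): the formula yields 1, H is 0.
(c) fails at (0,0): the formula yields 0, H is 1.
Only (d) survives; checking it on all 4 rows confirms it matches H.

d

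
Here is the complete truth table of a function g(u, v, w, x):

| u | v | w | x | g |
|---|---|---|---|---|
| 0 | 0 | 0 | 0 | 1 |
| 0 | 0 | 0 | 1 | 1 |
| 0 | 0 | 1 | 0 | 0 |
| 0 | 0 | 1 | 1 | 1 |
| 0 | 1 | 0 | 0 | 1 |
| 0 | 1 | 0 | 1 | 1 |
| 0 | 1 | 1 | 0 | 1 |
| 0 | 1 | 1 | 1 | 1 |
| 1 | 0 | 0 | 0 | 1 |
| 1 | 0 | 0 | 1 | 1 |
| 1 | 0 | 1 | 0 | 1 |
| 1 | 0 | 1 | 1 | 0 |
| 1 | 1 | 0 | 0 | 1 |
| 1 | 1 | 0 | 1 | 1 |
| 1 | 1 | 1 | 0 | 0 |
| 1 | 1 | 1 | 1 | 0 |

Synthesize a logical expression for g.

The 0-rows are (0,0,1,0), (1,0,1,1), (1,1,1,0), (1,1,1,1). Take each as a conjunction (¬u·¬v·w·¬x, u·¬v·w·x, u·v·w·¬x, u·v·w·x), form their disjunction, and complement — that gives a formula that is 1 everywhere g is.

g(u, v, w, x) = ((((((u' · v') · w) · x') + (((u · v') · w) · x)) + (((u · v) · w) · x')) + (((u · v) · w) · x))'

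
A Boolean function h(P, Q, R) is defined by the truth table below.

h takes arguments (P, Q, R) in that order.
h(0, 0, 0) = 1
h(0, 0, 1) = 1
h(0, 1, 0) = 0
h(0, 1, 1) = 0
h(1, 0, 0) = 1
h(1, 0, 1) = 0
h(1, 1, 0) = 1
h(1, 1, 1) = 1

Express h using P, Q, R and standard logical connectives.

h(P, Q, R) = ~((((~P & Q) & ~R) | ((~P & Q) & R)) | ((P & ~Q) & R))

h is 0 on only 3 rows — (0,1,0), (0,1,1), (1,0,1). Writing each as a minterm (¬P·Q·¬R, ¬P·Q·R, P·¬Q·R) and OR-ing them characterizes exactly where h=0, so h is the negation of that disjunction.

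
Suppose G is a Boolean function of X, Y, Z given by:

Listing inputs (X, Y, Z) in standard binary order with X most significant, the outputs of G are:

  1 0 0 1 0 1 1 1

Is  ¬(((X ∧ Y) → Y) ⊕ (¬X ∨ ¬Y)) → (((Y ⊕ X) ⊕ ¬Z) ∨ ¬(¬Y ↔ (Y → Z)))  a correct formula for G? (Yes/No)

Yes

Test each input against both G and the formula:
  X=0, Y=0, Z=0: formula gives 1, G = 1 ✓
  X=0, Y=0, Z=1: formula gives 0, G = 0 ✓
  X=0, Y=1, Z=0: formula gives 0, G = 0 ✓
  X=0, Y=1, Z=1: formula gives 1, G = 1 ✓
  X=1, Y=0, Z=0: formula gives 0, G = 0 ✓
  …and likewise for the remaining 3 rows.
No disagreement on any input; they are logically equivalent.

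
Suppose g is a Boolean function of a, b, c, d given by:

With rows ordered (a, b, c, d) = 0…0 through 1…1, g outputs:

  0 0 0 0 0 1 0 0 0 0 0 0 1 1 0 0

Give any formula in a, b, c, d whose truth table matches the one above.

g(a, b, c, d) = ((((not a and b) and not c) and d) or (((a and b) and not c) and not d)) or (((a and b) and not c) and d)

g=1 on 3 inputs: (0,1,0,1), (1,1,0,0), (1,1,0,1). Reading each as a conjunction of literals (¬a·b·¬c·d, a·b·¬c·¬d, a·b·¬c·d) and taking the OR gives the canonical DNF.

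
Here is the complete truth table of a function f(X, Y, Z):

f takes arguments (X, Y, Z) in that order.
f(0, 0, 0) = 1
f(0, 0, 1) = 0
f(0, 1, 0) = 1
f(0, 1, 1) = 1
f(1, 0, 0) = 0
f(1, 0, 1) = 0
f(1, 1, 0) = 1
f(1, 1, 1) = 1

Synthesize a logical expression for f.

f(X, Y, Z) = ((((X' · Y') · Z) + ((X · Y') · Z')) + ((X · Y') · Z))'

There are just 3 zero rows: (0,0,1), (1,0,0), (1,0,1). Their minterms are ¬X·¬Y·Z, X·¬Y·¬Z, X·¬Y·Z; the OR of those covers precisely the 0-outputs, and negating it yields f.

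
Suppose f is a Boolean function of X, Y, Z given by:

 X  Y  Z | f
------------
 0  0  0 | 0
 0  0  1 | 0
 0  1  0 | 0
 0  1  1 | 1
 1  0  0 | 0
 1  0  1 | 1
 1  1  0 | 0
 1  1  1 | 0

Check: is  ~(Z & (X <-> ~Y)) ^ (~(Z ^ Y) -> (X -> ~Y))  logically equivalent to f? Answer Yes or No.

No

Check the formula against f row by row:
  X=0, Y=0, Z=0: formula gives 0, f = 0 ✓
  X=0, Y=0, Z=1: formula gives 0, f = 0 ✓
  X=0, Y=1, Z=0: formula gives 0, f = 0 ✓
  X=0, Y=1, Z=1: formula gives 1, f = 1 ✓
  X=1, Y=0, Z=0: formula gives 0, f = 0 ✓
  …
  X=1, Y=1, Z=1: formula gives 1, but f = 0 ✗
A single disagreement suffices: at (1,1,1) they differ, so the formula does not compute f.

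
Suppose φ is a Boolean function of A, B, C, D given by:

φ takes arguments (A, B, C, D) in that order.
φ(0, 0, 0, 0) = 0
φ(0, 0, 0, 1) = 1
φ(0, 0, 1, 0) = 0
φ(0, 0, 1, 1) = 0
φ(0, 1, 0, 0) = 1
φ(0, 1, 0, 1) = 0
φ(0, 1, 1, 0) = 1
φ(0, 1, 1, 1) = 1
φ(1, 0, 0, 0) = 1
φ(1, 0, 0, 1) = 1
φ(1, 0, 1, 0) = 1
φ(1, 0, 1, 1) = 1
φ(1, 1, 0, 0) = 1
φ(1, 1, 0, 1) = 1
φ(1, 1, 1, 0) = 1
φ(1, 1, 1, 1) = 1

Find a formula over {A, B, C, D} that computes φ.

There are just 4 zero rows: (0,0,0,0), (0,0,1,0), (0,0,1,1), (0,1,0,1). Their minterms are ¬A·¬B·¬C·¬D, ¬A·¬B·C·¬D, ¬A·¬B·C·D, ¬A·B·¬C·D; the OR of those covers precisely the 0-outputs, and negating it yields φ.

φ(A, B, C, D) = ~((((((~A & ~B) & ~C) & ~D) | (((~A & ~B) & C) & ~D)) | (((~A & ~B) & C) & D)) | (((~A & B) & ~C) & D))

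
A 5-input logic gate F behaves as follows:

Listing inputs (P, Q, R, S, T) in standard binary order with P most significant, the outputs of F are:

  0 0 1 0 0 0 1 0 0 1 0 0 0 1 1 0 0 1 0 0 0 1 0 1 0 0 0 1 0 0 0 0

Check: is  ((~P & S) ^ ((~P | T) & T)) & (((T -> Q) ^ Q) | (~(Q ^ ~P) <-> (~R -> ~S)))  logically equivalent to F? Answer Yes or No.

Yes

Test each input against both F and the formula:
  P=0, Q=0, R=0, S=0, T=0: formula gives 0, F = 0 ✓
  P=0, Q=0, R=0, S=0, T=1: formula gives 0, F = 0 ✓
  P=0, Q=0, R=0, S=1, T=0: formula gives 1, F = 1 ✓
  P=0, Q=0, R=0, S=1, T=1: formula gives 0, F = 0 ✓
  … (the remaining 28 rows also agree.)
All 32 rows match — the expression computes F exactly.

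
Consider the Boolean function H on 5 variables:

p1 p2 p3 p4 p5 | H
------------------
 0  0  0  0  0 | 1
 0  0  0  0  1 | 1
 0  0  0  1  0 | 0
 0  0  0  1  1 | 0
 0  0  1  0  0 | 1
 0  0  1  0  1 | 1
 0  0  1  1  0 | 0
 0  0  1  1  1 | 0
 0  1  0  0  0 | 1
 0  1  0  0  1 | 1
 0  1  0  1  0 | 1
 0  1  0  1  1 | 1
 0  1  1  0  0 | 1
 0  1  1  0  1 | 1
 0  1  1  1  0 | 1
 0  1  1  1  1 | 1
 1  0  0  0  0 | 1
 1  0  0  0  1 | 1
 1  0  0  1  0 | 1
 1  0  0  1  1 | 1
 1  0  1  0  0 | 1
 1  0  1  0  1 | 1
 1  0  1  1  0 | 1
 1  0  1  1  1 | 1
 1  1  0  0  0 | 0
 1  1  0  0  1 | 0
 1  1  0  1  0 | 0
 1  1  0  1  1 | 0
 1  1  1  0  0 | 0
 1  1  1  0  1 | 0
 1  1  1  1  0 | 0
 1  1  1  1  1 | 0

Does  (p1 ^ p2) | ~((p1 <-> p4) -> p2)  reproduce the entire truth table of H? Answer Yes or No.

Yes

Check the formula against H row by row:
  p1=0, p2=0, p3=0, p4=0, p5=0: formula gives 1, H = 1 ✓
  p1=0, p2=0, p3=0, p4=0, p5=1: formula gives 1, H = 1 ✓
  p1=0, p2=0, p3=0, p4=1, p5=0: formula gives 0, H = 0 ✓
  p1=0, p2=0, p3=0, p4=1, p5=1: formula gives 0, H = 0 ✓
  …and likewise for the remaining 28 rows.
No disagreement on any input; they are logically equivalent.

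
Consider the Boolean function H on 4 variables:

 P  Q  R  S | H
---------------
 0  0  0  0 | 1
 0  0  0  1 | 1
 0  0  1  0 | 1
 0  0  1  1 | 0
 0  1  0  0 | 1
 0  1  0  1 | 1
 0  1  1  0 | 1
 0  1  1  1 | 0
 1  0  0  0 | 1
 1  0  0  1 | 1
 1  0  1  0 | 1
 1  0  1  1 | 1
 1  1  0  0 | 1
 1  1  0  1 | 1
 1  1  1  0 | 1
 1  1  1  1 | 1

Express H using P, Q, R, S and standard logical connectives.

H(P, Q, R, S) = ~((((~P & ~Q) & R) & S) | (((~P & Q) & R) & S))

H is 0 on only 2 rows — (0,0,1,1), (0,1,1,1). Writing each as a minterm (¬P·¬Q·R·S, ¬P·Q·R·S) and OR-ing them characterizes exactly where H=0, so H is the negation of that disjunction.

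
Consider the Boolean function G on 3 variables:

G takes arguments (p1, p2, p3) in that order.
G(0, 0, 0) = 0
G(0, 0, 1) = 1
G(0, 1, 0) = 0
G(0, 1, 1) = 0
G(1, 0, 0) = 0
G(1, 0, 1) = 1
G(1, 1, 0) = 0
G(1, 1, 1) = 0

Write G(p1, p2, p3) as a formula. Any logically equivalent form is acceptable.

G(p1, p2, p3) = ((~p1 & ~p2) & p3) | ((p1 & ~p2) & p3)

Collect the rows where G=1 — (0,0,1), (1,0,1) — and write one minterm per row: ¬p1·¬p2·p3, p1·¬p2·p3. Their union (logical OR) reproduces the table exactly.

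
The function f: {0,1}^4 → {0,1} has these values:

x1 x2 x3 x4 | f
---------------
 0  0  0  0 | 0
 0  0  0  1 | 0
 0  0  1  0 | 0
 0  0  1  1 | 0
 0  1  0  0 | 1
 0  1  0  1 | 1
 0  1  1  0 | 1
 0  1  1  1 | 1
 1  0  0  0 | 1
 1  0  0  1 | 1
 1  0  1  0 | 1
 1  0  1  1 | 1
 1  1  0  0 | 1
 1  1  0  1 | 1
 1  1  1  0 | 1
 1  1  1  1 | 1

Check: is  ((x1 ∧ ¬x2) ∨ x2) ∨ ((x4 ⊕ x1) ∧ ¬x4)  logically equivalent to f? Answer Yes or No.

Check the formula against f row by row:
  x1=0, x2=0, x3=0, x4=0: formula gives 0, f = 0 ✓
  x1=0, x2=0, x3=0, x4=1: formula gives 0, f = 0 ✓
  x1=0, x2=0, x3=1, x4=0: formula gives 0, f = 0 ✓
  x1=0, x2=0, x3=1, x4=1: formula gives 0, f = 0 ✓
  … (the remaining 12 rows also agree.)
No disagreement on any input; they are logically equivalent.

Yes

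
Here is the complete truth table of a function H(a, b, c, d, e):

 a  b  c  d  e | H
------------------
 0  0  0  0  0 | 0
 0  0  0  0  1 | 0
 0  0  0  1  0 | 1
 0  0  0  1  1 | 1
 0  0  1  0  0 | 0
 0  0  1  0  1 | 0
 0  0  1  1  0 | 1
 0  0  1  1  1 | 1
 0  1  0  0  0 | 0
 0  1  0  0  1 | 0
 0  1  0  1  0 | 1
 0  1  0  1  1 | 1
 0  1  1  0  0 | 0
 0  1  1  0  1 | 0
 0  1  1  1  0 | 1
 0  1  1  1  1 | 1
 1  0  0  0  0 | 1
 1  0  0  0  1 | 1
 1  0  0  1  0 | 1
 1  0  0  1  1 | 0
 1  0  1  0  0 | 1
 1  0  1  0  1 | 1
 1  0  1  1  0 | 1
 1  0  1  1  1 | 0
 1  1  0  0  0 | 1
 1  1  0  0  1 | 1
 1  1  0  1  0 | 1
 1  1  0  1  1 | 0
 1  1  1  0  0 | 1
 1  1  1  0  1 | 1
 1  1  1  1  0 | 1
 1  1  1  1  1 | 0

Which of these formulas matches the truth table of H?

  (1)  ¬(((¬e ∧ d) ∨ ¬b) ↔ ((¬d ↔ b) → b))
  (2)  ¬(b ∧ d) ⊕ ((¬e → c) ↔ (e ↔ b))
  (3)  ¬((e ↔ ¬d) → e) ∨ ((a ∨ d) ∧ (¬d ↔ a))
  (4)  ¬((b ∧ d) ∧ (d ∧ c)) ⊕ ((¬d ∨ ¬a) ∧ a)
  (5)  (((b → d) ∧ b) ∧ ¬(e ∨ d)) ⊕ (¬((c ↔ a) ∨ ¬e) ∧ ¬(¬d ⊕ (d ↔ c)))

(1) disagrees with H on (0,1,0,0,0) (formula → 1, table → 0); rule it out.
(2) disagrees with H on (0,0,0,0,0) (formula → 1, table → 0); rule it out.
(4) disagrees with H on (0,0,0,0,0) (formula → 1, table → 0); rule it out.
(5) disagrees with H on (0,0,0,1,0) (formula → 0, table → 1); rule it out.
(3) is the remaining candidate, and it agrees with H on all 32 inputs.

3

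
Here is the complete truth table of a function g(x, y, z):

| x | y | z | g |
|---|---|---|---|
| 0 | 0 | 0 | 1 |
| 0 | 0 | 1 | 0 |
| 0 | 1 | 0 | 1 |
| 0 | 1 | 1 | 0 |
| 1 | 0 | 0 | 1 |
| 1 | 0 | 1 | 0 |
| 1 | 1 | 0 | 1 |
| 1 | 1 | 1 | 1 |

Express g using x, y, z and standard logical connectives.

g is 0 on only 3 rows — (0,0,1), (0,1,1), (1,0,1). Writing each as a minterm (¬x·¬y·z, ¬x·y·z, x·¬y·z) and OR-ing them characterizes exactly where g=0, so g is the negation of that disjunction.

g(x, y, z) = ¬((((¬x ∧ ¬y) ∧ z) ∨ ((¬x ∧ y) ∧ z)) ∨ ((x ∧ ¬y) ∧ z))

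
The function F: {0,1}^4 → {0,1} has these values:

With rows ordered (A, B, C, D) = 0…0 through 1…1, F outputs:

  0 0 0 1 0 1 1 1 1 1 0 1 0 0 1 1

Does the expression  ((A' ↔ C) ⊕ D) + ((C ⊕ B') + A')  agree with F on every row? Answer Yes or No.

Check the formula against F row by row:
  A=0, B=0, C=0, D=0: formula gives 1, but F = 0 ✗
Since they disagree at (0,0,0,0), the expression is not a correct formula for F.

No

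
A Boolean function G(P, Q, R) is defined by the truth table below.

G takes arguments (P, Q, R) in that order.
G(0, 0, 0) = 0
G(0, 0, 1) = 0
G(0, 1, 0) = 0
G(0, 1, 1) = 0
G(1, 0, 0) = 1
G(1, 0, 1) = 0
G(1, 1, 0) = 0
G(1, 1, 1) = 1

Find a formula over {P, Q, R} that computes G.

The 1-rows are (1,0,0), (1,1,1). Each contributes one minterm — P·¬Q·¬R; P·Q·R — and their disjunction is a sum-of-products form of G.

G(P, Q, R) = ((P · Q') · R') + ((P · Q) · R)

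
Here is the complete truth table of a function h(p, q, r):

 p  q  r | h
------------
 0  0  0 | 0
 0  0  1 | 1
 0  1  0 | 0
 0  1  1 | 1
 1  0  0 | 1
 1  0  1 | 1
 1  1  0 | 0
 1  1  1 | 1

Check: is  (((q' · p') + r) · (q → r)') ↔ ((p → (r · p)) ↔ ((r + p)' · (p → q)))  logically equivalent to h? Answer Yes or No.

Evaluate (((q' · p') + r) · (q → r)') ↔ ((p → (r · p)) ↔ ((r + p)' · (p → q))) on each row and compare to h:
  p=0, q=0, r=0: formula gives 0, h = 0 ✓
  p=0, q=0, r=1: formula gives 1, h = 1 ✓
  p=0, q=1, r=0: formula gives 0, h = 0 ✓
  p=0, q=1, r=1: formula gives 1, h = 1 ✓
  p=1, q=0, r=0: formula gives 0, but h = 1 ✗
Since they disagree at (1,0,0), the expression is not a correct formula for h.

No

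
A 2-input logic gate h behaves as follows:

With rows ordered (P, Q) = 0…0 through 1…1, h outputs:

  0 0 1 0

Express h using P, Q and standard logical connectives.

1 only at (1,0): P AND NOT Q.

h(P, Q) = P · Q'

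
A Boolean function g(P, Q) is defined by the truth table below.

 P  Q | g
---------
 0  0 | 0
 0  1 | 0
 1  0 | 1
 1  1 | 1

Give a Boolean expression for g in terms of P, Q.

g(P, Q) = P

The output simply equals P.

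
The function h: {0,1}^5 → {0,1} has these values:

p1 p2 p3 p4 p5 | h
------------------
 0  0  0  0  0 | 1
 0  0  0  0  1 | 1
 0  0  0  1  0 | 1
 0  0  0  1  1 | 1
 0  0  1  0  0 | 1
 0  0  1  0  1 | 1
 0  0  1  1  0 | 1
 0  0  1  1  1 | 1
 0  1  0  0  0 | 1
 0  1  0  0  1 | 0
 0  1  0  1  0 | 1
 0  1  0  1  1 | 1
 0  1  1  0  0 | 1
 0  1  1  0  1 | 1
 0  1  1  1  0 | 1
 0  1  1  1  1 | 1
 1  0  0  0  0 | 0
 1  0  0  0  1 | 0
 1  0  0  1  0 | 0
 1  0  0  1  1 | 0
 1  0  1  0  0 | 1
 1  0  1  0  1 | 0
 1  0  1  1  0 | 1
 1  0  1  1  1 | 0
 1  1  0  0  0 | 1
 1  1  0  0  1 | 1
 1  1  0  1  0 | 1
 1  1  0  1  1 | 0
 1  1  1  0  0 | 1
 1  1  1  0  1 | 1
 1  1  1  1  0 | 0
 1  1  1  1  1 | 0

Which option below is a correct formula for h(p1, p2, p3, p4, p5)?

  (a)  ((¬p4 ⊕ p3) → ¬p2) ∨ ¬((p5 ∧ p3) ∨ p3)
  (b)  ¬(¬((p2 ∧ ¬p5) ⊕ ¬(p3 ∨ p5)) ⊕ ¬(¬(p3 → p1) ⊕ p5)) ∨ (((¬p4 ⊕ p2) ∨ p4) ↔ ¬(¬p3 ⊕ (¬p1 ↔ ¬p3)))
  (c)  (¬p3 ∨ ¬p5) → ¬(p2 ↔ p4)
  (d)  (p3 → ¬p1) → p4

(a): at (0,1,0,0,1) it gives 1, but h = 0 — eliminated.
(c): at (0,0,0,0,0) it gives 0, but h = 1 — eliminated.
(d): at (0,0,0,0,0) it gives 0, but h = 1 — eliminated.
Only (b) survives; checking it on all 32 rows confirms it matches h.

b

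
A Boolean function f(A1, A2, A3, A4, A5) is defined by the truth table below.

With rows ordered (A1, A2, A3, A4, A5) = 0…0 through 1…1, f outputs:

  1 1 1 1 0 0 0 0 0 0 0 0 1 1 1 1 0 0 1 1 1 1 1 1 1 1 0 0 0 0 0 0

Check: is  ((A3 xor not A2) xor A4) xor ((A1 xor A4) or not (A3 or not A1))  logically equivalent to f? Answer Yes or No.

Check the formula against f row by row:
  A1=0, A2=0, A3=0, A4=0, A5=0: formula gives 1, f = 1 ✓
  A1=0, A2=0, A3=0, A4=0, A5=1: formula gives 1, f = 1 ✓
  A1=0, A2=0, A3=0, A4=1, A5=0: formula gives 1, f = 1 ✓
  A1=0, A2=0, A3=0, A4=1, A5=1: formula gives 1, f = 1 ✓
  … (the remaining 28 rows also agree.)
No disagreement on any input; they are logically equivalent.

Yes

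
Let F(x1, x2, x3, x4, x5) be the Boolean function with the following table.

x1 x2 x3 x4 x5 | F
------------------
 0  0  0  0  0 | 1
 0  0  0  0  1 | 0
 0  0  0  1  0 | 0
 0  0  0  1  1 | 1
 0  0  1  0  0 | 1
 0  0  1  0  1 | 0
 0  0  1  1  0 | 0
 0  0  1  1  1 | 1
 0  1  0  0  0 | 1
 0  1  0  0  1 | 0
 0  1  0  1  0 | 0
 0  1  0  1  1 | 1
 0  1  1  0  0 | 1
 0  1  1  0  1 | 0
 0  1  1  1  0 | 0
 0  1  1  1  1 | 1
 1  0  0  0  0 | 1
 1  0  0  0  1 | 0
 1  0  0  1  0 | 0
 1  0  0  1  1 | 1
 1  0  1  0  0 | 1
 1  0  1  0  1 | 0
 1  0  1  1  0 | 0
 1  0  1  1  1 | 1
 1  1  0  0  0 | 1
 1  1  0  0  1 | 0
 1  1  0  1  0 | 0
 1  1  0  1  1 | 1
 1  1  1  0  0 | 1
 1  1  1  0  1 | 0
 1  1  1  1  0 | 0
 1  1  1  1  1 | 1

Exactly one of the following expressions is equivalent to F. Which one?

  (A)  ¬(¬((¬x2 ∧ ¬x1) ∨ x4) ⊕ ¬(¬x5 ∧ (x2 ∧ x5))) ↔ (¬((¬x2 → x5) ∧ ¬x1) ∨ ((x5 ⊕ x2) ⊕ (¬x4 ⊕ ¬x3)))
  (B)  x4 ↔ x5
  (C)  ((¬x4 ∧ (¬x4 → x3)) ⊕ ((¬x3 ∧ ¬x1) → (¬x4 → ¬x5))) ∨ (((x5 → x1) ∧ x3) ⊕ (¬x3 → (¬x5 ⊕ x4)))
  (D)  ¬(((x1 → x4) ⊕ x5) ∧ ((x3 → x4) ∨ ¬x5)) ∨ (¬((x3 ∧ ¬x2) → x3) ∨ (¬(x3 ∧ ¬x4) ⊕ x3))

(A): at (0,0,0,0,0) it gives 0, but F = 1 — eliminated.
(C): at (0,0,0,1,0) it gives 1, but F = 0 — eliminated.
(D): at (0,0,0,0,1) it gives 1, but F = 0 — eliminated.
(B) is the remaining candidate, and it agrees with F on all 32 inputs.

B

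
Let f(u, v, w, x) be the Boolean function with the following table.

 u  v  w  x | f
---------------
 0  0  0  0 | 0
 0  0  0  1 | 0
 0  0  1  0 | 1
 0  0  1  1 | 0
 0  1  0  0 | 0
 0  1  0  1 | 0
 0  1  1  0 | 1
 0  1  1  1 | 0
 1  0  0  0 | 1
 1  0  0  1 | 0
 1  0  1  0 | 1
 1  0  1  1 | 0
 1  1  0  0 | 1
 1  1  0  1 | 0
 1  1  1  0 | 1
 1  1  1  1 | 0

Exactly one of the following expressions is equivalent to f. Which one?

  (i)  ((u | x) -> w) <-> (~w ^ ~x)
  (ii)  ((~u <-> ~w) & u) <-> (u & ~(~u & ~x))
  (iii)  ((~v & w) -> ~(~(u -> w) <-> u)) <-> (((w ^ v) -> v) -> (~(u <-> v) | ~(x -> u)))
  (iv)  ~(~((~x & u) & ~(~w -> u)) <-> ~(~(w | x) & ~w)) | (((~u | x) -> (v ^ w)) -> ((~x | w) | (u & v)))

(ii) disagrees with f on (0,0,0,0) (formula → 1, table → 0); rule it out.
(iii) disagrees with f on (0,0,0,1) (formula → 1, table → 0); rule it out.
(iv) disagrees with f on (0,0,0,0) (formula → 1, table → 0); rule it out.
Only (i) survives; checking it on all 16 rows confirms it matches f.

i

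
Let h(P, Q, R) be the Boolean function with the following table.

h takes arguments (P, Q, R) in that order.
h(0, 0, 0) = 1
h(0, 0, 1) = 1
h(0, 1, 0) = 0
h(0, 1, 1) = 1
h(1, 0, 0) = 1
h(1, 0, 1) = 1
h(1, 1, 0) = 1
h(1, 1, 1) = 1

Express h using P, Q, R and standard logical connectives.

h is 0 on exactly one input, (0,1,0), whose minterm is ¬P·Q·¬R. So h is the negation of that single conjunction.

h(P, Q, R) = NOT ((NOT P AND Q) AND NOT R)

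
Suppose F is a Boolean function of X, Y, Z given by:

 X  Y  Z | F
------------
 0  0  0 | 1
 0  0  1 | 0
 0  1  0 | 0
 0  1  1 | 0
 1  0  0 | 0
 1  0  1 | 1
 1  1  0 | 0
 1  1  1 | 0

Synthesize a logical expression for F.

F=1 on 2 inputs: (0,0,0), (1,0,1). Reading each as a conjunction of literals (¬X·¬Y·¬Z, X·¬Y·Z) and taking the OR gives the canonical DNF.

F(X, Y, Z) = ((¬X ∧ ¬Y) ∧ ¬Z) ∨ ((X ∧ ¬Y) ∧ Z)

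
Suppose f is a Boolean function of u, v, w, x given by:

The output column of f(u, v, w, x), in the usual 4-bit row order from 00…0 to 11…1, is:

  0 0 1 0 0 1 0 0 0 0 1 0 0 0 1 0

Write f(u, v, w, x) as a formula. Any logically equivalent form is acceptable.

f(u, v, w, x) = (((((u' · v') · w) · x') + (((u' · v) · w') · x)) + (((u · v') · w) · x')) + (((u · v) · w) · x')

f=1 on 4 inputs: (0,0,1,0), (0,1,0,1), (1,0,1,0), (1,1,1,0). Reading each as a conjunction of literals (¬u·¬v·w·¬x, ¬u·v·¬w·x, u·¬v·w·¬x, u·v·w·¬x) and taking the OR gives the canonical DNF.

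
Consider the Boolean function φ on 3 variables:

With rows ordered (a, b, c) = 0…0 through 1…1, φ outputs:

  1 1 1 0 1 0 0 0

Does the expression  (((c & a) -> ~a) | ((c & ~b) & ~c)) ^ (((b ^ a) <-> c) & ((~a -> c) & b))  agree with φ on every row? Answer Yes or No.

Yes

Evaluate (((c & a) -> ~a) | ((c & ~b) & ~c)) ^ (((b ^ a) <-> c) & ((~a -> c) & b)) on each row and compare to φ:
  a=0, b=0, c=0: formula gives 1, φ = 1 ✓
  a=0, b=0, c=1: formula gives 1, φ = 1 ✓
  a=0, b=1, c=0: formula gives 1, φ = 1 ✓
  a=0, b=1, c=1: formula gives 0, φ = 0 ✓
  a=1, b=0, c=0: formula gives 1, φ = 1 ✓
  …and likewise for the remaining 3 rows.
All 8 rows match — the expression computes φ exactly.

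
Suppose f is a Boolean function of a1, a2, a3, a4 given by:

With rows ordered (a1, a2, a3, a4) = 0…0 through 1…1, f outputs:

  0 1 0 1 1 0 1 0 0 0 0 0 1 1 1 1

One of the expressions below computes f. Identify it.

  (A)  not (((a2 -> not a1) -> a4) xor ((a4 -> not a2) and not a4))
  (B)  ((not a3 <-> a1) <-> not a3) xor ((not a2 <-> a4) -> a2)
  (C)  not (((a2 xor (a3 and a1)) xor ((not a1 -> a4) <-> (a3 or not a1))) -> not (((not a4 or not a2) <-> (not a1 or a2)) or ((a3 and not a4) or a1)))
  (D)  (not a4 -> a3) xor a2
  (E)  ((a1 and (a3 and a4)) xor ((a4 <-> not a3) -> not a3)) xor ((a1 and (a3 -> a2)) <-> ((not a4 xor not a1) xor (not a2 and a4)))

C

(A): at (0,0,0,1) it gives 0, but f = 1 — eliminated.
(B): at (0,0,0,0) it gives 1, but f = 0 — eliminated.
(D): at (0,0,1,0) it gives 1, but f = 0 — eliminated.
(E): at (0,0,0,1) it gives 0, but f = 1 — eliminated.
That leaves (C). Evaluating it on every row reproduces the table of f exactly.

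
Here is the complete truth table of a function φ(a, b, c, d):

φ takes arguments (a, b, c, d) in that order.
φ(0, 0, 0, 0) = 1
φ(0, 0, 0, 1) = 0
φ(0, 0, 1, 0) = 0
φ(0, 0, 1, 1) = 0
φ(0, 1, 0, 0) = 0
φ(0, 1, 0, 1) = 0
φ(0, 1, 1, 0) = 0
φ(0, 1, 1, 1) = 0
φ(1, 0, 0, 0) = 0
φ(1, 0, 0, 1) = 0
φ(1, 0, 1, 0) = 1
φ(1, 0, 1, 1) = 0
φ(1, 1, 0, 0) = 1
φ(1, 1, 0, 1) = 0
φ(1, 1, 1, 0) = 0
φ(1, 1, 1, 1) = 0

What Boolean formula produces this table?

Collect the rows where φ=1 — (0,0,0,0), (1,0,1,0), (1,1,0,0) — and write one minterm per row: ¬a·¬b·¬c·¬d, a·¬b·c·¬d, a·b·¬c·¬d. Their union (logical OR) reproduces the table exactly.

φ(a, b, c, d) = ((((NOT a AND NOT b) AND NOT c) AND NOT d) OR (((a AND NOT b) AND c) AND NOT d)) OR (((a AND b) AND NOT c) AND NOT d)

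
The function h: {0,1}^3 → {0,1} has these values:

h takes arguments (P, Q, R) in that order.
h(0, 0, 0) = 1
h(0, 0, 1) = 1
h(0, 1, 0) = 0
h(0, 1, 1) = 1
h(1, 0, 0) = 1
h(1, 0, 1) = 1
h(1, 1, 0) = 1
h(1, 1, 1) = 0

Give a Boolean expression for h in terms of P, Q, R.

There are just 2 zero rows: (0,1,0), (1,1,1). Their minterms are ¬P·Q·¬R, P·Q·R; the OR of those covers precisely the 0-outputs, and negating it yields h.

h(P, Q, R) = NOT (((NOT P AND Q) AND NOT R) OR ((P AND Q) AND R))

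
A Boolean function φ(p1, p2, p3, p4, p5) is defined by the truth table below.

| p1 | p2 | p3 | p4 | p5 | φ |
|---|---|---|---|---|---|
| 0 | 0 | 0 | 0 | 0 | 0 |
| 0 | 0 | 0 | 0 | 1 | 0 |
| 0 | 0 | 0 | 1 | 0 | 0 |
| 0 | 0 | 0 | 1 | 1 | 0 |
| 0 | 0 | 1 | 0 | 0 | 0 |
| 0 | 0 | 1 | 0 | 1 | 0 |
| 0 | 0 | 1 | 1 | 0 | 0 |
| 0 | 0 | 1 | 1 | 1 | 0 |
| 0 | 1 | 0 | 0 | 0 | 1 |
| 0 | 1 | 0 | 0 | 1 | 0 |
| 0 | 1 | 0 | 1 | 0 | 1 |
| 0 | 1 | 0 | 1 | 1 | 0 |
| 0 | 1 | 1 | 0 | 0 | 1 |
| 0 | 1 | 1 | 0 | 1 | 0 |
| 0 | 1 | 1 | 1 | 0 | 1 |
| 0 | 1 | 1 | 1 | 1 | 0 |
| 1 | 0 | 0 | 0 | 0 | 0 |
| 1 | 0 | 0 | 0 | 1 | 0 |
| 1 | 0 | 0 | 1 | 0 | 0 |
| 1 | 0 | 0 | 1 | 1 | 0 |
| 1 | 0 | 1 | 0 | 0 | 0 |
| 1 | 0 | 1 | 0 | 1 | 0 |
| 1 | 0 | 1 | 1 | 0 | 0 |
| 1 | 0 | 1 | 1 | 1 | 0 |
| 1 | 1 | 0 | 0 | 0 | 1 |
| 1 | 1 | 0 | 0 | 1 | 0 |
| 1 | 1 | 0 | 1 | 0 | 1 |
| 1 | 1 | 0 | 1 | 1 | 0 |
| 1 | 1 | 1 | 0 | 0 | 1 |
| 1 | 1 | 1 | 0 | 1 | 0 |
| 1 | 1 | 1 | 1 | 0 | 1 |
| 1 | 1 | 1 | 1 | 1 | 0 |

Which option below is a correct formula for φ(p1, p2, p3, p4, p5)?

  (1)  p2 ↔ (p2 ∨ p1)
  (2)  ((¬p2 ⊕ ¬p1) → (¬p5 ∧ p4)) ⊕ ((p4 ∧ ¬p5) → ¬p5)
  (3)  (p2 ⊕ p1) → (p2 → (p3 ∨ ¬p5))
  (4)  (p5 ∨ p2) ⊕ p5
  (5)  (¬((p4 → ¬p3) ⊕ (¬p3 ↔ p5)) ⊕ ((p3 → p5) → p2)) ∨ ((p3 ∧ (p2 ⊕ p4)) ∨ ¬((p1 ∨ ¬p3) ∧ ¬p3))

(1): at (0,0,0,0,0) it gives 1, but φ = 0 — eliminated.
(2): at (0,1,0,0,1) it gives 1, but φ = 0 — eliminated.
(3): at (0,0,0,0,0) it gives 1, but φ = 0 — eliminated.
(5): at (0,0,0,0,1) it gives 1, but φ = 0 — eliminated.
Only (4) survives; checking it on all 32 rows confirms it matches φ.

4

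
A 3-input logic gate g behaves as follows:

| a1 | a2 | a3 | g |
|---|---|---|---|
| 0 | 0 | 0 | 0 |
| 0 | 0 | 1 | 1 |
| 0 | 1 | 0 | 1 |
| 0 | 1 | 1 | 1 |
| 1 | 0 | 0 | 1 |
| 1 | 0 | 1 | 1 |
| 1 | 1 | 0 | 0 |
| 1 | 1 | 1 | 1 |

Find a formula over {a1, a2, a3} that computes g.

g(a1, a2, a3) = NOT (((NOT a1 AND NOT a2) AND NOT a3) OR ((a1 AND a2) AND NOT a3))

There are just 2 zero rows: (0,0,0), (1,1,0). Their minterms are ¬a1·¬a2·¬a3, a1·a2·¬a3; the OR of those covers precisely the 0-outputs, and negating it yields g.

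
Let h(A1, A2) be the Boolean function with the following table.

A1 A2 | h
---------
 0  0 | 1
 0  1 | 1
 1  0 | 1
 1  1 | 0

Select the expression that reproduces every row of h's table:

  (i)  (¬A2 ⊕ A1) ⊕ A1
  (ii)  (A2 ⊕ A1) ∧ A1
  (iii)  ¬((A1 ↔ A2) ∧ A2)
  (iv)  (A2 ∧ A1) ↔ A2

(i) disagrees with h on (0,1) (formula → 0, table → 1); rule it out.
(ii) disagrees with h on (0,0) (formula → 0, table → 1); rule it out.
(iv) disagrees with h on (0,1) (formula → 0, table → 1); rule it out.
(iii) is the remaining candidate, and it agrees with h on all 4 inputs.

iii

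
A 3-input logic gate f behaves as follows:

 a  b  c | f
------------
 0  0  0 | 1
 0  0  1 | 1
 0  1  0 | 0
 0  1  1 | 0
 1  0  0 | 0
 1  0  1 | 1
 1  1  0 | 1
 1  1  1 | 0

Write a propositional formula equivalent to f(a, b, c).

f(a, b, c) = ((((a' · b') · c') + ((a' · b') · c)) + ((a · b') · c)) + ((a · b) · c')

The 1-rows are (0,0,0), (0,0,1), (1,0,1), (1,1,0). Each contributes one minterm — ¬a·¬b·¬c; ¬a·¬b·c; a·¬b·c; a·b·¬c — and their disjunction is a sum-of-products form of f.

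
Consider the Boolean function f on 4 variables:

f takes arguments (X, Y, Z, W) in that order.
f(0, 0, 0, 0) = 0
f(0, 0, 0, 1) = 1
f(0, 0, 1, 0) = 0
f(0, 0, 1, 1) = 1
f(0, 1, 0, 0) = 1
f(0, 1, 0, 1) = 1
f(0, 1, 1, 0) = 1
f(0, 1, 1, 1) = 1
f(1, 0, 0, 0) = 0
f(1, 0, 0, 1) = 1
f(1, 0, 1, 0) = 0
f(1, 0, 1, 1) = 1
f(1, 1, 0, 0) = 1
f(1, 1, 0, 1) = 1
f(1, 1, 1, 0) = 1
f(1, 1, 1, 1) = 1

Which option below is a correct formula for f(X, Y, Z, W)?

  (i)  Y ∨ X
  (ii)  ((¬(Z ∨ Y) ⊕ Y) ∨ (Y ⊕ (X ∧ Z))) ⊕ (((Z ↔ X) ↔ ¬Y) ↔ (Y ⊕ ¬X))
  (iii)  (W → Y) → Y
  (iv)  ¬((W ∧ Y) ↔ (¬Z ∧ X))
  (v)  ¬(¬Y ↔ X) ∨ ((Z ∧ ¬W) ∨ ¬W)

(i) fails at (0,0,0,1): the formula yields 0, f is 1.
(ii) fails at (0,0,0,1): the formula yields 0, f is 1.
(iv) fails at (0,0,0,1): the formula yields 0, f is 1.
(v) fails at (0,0,0,0): the formula yields 1, f is 0.
That leaves (iii). Evaluating it on every row reproduces the table of f exactly.

iii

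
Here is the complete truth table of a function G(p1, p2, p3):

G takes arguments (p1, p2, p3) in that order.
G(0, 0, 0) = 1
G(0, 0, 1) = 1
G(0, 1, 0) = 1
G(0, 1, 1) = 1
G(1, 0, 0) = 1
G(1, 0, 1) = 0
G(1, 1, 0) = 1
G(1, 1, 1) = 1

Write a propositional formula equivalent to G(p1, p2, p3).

G(p1, p2, p3) = not ((p1 and not p2) and p3)

Only row (1,0,1) gives 0. So G is 1 everywhere except there — the complement of the minterm p1·¬p2·p3.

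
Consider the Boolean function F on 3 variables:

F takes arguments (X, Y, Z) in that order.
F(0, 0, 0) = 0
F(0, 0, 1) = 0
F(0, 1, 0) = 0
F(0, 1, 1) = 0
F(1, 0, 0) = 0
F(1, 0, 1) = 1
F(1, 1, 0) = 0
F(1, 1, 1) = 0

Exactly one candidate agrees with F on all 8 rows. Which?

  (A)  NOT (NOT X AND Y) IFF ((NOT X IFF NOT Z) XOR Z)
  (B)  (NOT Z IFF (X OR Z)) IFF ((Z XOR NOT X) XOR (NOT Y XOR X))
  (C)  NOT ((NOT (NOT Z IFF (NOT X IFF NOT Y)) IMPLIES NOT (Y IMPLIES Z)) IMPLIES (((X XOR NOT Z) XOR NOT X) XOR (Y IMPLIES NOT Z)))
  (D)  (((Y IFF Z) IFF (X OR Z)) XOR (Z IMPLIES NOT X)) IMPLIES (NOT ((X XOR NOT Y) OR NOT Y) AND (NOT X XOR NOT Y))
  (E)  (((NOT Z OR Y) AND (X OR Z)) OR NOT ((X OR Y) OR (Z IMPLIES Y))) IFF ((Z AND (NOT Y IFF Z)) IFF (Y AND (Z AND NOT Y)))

C

(A) fails at (0,0,0): the formula yields 1, F is 0.
(B) fails at (0,0,0): the formula yields 1, F is 0.
(D) fails at (0,1,0): the formula yields 1, F is 0.
(E) fails at (0,1,1): the formula yields 1, F is 0.
(C) is the remaining candidate, and it agrees with F on all 8 inputs.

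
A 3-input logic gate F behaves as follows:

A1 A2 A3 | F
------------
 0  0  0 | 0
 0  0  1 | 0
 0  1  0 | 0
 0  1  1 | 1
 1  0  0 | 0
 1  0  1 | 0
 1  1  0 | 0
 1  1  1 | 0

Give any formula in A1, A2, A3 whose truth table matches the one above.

F is 1 on exactly one input, (0,1,1), whose minterm is ¬A1·A2·A3. So F is just that conjunction.

F(A1, A2, A3) = (NOT A1 AND A2) AND A3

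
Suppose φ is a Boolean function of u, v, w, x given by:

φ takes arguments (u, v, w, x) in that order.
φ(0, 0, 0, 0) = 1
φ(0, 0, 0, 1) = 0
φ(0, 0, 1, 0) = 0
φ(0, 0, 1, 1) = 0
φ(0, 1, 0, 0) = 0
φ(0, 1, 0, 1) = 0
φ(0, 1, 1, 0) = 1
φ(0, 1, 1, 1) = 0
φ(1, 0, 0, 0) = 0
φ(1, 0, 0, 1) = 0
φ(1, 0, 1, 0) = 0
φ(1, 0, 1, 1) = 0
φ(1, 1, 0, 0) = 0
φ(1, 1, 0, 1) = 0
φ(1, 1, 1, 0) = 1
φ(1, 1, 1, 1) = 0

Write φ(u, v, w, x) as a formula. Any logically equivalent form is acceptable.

φ=1 on 3 inputs: (0,0,0,0), (0,1,1,0), (1,1,1,0). Reading each as a conjunction of literals (¬u·¬v·¬w·¬x, ¬u·v·w·¬x, u·v·w·¬x) and taking the OR gives the canonical DNF.

φ(u, v, w, x) = ((((not u and not v) and not w) and not x) or (((not u and v) and w) and not x)) or (((u and v) and w) and not x)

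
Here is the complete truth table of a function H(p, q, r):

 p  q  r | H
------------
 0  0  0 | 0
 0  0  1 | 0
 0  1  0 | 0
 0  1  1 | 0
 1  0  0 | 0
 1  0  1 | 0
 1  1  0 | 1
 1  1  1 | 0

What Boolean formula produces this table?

H(p, q, r) = (p & q) & ~r

H is 1 on exactly one input, (1,1,0), whose minterm is p·q·¬r. So H is just that conjunction.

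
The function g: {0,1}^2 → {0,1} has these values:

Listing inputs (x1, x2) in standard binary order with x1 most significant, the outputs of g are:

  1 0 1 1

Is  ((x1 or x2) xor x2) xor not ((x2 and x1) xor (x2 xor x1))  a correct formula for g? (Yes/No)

Check the formula against g row by row:
  x1=0, x2=0: formula gives 1, g = 1 ✓
  x1=0, x2=1: formula gives 0, g = 0 ✓
  x1=1, x2=0: formula gives 1, g = 1 ✓
  x1=1, x2=1: formula gives 0, but g = 1 ✗
Since they disagree at (1,1), the expression is not a correct formula for g.

No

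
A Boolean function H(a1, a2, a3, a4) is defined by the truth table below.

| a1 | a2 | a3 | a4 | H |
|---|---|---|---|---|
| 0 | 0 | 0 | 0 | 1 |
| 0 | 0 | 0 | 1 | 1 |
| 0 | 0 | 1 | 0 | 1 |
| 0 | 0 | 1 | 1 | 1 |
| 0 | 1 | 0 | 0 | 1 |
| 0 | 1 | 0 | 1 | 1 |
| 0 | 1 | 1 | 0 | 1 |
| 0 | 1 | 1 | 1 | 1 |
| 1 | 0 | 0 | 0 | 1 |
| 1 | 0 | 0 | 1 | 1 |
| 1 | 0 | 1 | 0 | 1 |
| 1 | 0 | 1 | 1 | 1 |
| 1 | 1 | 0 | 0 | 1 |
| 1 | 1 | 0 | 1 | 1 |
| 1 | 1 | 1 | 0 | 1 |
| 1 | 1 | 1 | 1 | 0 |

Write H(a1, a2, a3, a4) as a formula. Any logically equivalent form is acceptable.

H(a1, a2, a3, a4) = not (((a1 and a2) and a3) and a4)

Only row (1,1,1,1) gives 0. So H is 1 everywhere except there — the complement of the minterm a1·a2·a3·a4.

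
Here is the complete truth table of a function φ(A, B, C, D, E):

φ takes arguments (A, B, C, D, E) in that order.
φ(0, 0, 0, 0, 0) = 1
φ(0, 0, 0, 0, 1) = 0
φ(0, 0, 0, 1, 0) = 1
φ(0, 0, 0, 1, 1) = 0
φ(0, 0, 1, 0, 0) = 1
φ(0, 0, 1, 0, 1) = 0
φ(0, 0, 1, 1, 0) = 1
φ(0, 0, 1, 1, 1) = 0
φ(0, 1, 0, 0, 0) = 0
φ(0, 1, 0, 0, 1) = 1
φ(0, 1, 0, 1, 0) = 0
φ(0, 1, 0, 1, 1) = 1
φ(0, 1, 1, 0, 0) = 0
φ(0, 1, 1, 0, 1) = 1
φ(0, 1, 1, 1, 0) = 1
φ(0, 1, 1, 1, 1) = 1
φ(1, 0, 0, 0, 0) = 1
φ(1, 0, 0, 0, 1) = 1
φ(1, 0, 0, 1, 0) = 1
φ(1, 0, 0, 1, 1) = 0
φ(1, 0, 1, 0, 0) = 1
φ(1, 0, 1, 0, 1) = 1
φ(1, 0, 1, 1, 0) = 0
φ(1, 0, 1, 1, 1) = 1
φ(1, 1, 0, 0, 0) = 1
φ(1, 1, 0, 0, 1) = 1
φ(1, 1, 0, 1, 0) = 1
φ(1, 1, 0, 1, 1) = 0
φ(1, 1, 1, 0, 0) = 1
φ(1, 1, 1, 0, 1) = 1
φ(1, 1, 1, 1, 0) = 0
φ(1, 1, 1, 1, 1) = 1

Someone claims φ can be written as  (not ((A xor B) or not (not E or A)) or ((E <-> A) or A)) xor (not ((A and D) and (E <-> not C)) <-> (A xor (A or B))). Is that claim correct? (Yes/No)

No

Check the formula against φ row by row:
  A=0, B=0, C=0, D=0, E=0: formula gives 1, φ = 1 ✓
  A=0, B=0, C=0, D=0, E=1: formula gives 0, φ = 0 ✓
  A=0, B=0, C=0, D=1, E=0: formula gives 1, φ = 1 ✓
  A=0, B=0, C=0, D=1, E=1: formula gives 0, φ = 0 ✓
  …
  A=0, B=1, C=1, D=1, E=0: formula gives 0, but φ = 1 ✗
Since they disagree at (0,1,1,1,0), the expression is not a correct formula for φ.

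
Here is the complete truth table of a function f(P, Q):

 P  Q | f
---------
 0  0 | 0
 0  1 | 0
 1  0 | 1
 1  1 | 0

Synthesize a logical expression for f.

1 only at (1,0): P AND NOT Q.

f(P, Q) = P & ~Q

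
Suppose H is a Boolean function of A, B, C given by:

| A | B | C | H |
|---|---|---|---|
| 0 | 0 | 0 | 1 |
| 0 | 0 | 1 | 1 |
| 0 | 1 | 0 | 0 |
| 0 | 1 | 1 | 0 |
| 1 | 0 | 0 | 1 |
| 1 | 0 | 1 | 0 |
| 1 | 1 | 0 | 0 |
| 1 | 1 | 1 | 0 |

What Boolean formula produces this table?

The 1-rows are (0,0,0), (0,0,1), (1,0,0). Each contributes one minterm — ¬A·¬B·¬C; ¬A·¬B·C; A·¬B·¬C — and their disjunction is a sum-of-products form of H.

H(A, B, C) = (((¬A ∧ ¬B) ∧ ¬C) ∨ ((¬A ∧ ¬B) ∧ C)) ∨ ((A ∧ ¬B) ∧ ¬C)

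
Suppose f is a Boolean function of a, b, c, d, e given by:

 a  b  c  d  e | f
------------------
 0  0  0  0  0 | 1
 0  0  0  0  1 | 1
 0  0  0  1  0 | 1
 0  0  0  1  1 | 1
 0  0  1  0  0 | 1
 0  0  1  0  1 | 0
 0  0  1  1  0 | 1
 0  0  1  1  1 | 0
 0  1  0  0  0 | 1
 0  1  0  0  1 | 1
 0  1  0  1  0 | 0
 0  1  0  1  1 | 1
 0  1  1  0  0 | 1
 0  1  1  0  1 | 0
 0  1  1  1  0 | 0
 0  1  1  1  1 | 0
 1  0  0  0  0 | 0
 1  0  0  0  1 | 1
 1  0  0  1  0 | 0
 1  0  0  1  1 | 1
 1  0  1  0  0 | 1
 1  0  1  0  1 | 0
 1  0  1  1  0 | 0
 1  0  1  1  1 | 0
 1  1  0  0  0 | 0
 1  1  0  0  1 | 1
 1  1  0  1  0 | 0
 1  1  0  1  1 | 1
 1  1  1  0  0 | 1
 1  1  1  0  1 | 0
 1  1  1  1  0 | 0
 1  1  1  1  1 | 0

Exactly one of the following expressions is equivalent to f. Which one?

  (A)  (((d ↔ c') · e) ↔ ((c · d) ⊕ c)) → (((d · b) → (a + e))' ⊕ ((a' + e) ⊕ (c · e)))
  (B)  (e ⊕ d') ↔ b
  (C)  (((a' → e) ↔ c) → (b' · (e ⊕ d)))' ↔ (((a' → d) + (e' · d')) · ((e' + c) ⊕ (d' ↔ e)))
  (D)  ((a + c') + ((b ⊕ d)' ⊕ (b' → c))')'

A

(B) disagrees with f on (0,0,0,0,0) (formula → 0, table → 1); rule it out.
(C) disagrees with f on (0,0,1,0,0) (formula → 0, table → 1); rule it out.
(D) disagrees with f on (0,0,0,0,0) (formula → 0, table → 1); rule it out.
(A) is the remaining candidate, and it agrees with f on all 32 inputs.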